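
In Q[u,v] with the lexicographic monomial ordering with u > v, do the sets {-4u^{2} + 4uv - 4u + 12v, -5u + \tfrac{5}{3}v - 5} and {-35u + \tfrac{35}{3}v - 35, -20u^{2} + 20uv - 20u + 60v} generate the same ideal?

Yes, the ideals are equal.

Since reduced Gröbner bases are canonical representatives of ideals under a given ordering, it suffices to compute and compare them.
Buchberger on the first generating set:
f_1 = -4u^{2} + 4uv - 4u + 12v, LT = u^{2}.
f_2 = -5u + \tfrac{5}{3}v - 5, LT = u.

S(f_1,f_2): lcm = u^{2}. S = -\tfrac{2}{3}uv - 3v.
  leading term uv: subtract (\tfrac{2}{15}v)·f_2 from -\tfrac{2}{3}uv - 3v → -\tfrac{2}{9}v^{2} - \tfrac{7}{3}v
  leading term v^{2}: no divisor's leading term divides it; move -\tfrac{2}{9}v^{2} to the remainder.
  leading term v: no divisor's leading term divides it; move -\tfrac{7}{3}v to the remainder.
  remainder -\tfrac{2}{9}v^{2} - \tfrac{7}{3}v ≠ 0; add g_3 = -\tfrac{2}{9}v^{2} - \tfrac{7}{3}v to the basis.

The other S-polynomials (S(f_1,g_3), S(f_2,g_3)) all reduce to 0 modulo the current basis, so we have a Gröbner basis.
Inter-reduce: drop elements whose leading term is divisible by another's, tail-reduce, and make monic.
Reduced Gröbner basis: {u - \tfrac{1}{3}v + 1, v^{2} + \tfrac{21}{2}v}.

Buchberger on the second generating set:
h_1 = -35u + \tfrac{35}{3}v - 35, LT = u.
h_2 = -20u^{2} + 20uv - 20u + 60v, LT = u^{2}.

S(h_1,h_2): lcm = u^{2}. S = \tfrac{2}{3}uv + 3v.
  leading term uv: subtract (-\tfrac{2}{105}v)·h_1 from \tfrac{2}{3}uv + 3v → \tfrac{2}{9}v^{2} + \tfrac{7}{3}v
  leading term v^{2}: no divisor's leading term divides it; move \tfrac{2}{9}v^{2} to the remainder.
  leading term v: no divisor's leading term divides it; move \tfrac{7}{3}v to the remainder.
  remainder \tfrac{2}{9}v^{2} + \tfrac{7}{3}v ≠ 0; add k_3 = \tfrac{2}{9}v^{2} + \tfrac{7}{3}v to the basis.

The other S-polynomials (S(h_1,k_3), S(h_2,k_3)) all reduce to 0 modulo the current basis, so we have a Gröbner basis.
Inter-reduce: drop elements whose leading term is divisible by another's, tail-reduce, and make monic.
Reduced Gröbner basis: {u - \tfrac{1}{3}v + 1, v^{2} + \tfrac{21}{2}v}.

The two bases agree; hence the ideals are identical.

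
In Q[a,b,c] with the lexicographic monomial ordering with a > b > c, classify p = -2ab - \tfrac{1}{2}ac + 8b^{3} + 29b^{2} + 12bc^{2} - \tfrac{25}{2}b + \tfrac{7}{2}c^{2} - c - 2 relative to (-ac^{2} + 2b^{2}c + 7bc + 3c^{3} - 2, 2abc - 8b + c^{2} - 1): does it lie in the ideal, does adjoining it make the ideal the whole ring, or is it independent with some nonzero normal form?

-2ab - \tfrac{1}{2}ac + 8b^{3} + 29b^{2} + 12bc^{2} - \tfrac{25}{2}b + \tfrac{7}{2}c^{2} - c - 2 lies in I (it reduces to 0).

First compute the reduced Gröbner basis of I by Buchberger's algorithm.
f_1 = -ac^{2} + 2b^{2}c + 7bc + 3c^{3} - 2, LT = ac^{2}.
f_2 = 2abc - 8b + c^{2} - 1, LT = abc.

S(f_1,f_2): lcm = abc^{2}. S = -2b^{3}c - 7b^{2}c - 3bc^{3} + 4bc + 2b - \tfrac{1}{2}c^{3} + \tfrac{1}{2}c.
  leading term b^{3}c: no divisor's leading term divides it; move -2b^{3}c to the remainder.
  leading term b^{2}c: no divisor's leading term divides it; move -7b^{2}c to the remainder.
  leading term bc^{3}: no divisor's leading term divides it; move -3bc^{3} to the remainder.
  leading term bc: no divisor's leading term divides it; move 4bc to the remainder.
  leading term b: no divisor's leading term divides it; move 2b to the remainder.
  leading term c^{3}: no divisor's leading term divides it; move -\tfrac{1}{2}c^{3} to the remainder.
  leading term c: no divisor's leading term divides it; move \tfrac{1}{2}c to the remainder.
  remainder -2b^{3}c - 7b^{2}c - 3bc^{3} + 4bc + 2b - \tfrac{1}{2}c^{3} + \tfrac{1}{2}c ≠ 0; add h_3 = -2b^{3}c - 7b^{2}c - 3bc^{3} + 4bc + 2b - \tfrac{1}{2}c^{3} + \tfrac{1}{2}c to the basis.

S(f_2,h_3): lcm = ab^{3}c. S = -\tfrac{7}{2}ab^{2}c - \tfrac{3}{2}abc^{3} + 2abc + ab - \tfrac{1}{4}ac^{3} + \tfrac{1}{4}ac - 4b^{3} + \tfrac{1}{2}b^{2}c^{2} - \tfrac{1}{2}b^{2}.
  leading term ab^{2}c: subtract (-\tfrac{7}{4}b)·f_2 from -\tfrac{7}{2}ab^{2}c - \tfrac{3}{2}abc^{3} + 2abc + ab - \tfrac{1}{4}ac^{3} + \tfrac{1}{4}ac - 4b^{3} + \tfrac{1}{2}b^{2}c^{2} - \tfrac{1}{2}b^{2} → -\tfrac{3}{2}abc^{3} + 2abc + ab - \tfrac{1}{4}ac^{3} + \tfrac{1}{4}ac - 4b^{3} + \tfrac{1}{2}b^{2}c^{2} - \tfrac{29}{2}b^{2} + \tfrac{7}{4}bc^{2} - \tfrac{7}{4}b
  leading term abc^{3}: subtract (\tfrac{3}{2}bc)·f_1 from -\tfrac{3}{2}abc^{3} + 2abc + ab - \tfrac{1}{4}ac^{3} + \tfrac{1}{4}ac - 4b^{3} + \tfrac{1}{2}b^{2}c^{2} - \tfrac{29}{2}b^{2} + \tfrac{7}{4}bc^{2} - \tfrac{7}{4}b → 2abc + ab - \tfrac{1}{4}ac^{3} + \tfrac{1}{4}ac - 3b^{3}c^{2} - 4b^{3} - 10b^{2}c^{2} - \tfrac{29}{2}b^{2} - \tfrac{9}{2}bc^{4} + \tfrac{7}{4}bc^{2} + 3bc - \tfrac{7}{4}b
  leading term abc: subtract (1)·f_2 from 2abc + ab - \tfrac{1}{4}ac^{3} + \tfrac{1}{4}ac - 3b^{3}c^{2} - 4b^{3} - 10b^{2}c^{2} - \tfrac{29}{2}b^{2} - \tfrac{9}{2}bc^{4} + \tfrac{7}{4}bc^{2} + 3bc - \tfrac{7}{4}b → ab - \tfrac{1}{4}ac^{3} + \tfrac{1}{4}ac - 3b^{3}c^{2} - 4b^{3} - 10b^{2}c^{2} - \tfrac{29}{2}b^{2} - \tfrac{9}{2}bc^{4} + \tfrac{7}{4}bc^{2} + 3bc + \tfrac{25}{4}b - c^{2} + 1
  leading term ab: no divisor's leading term divides it; move ab to the remainder.
  leading term ac^{3}: subtract (\tfrac{1}{4}c)·f_1 from -\tfrac{1}{4}ac^{3} + \tfrac{1}{4}ac - 3b^{3}c^{2} - 4b^{3} - 10b^{2}c^{2} - \tfrac{29}{2}b^{2} - \tfrac{9}{2}bc^{4} + \tfrac{7}{4}bc^{2} + 3bc + \tfrac{25}{4}b - c^{2} + 1 → \tfrac{1}{4}ac - 3b^{3}c^{2} - 4b^{3} - \tfrac{21}{2}b^{2}c^{2} - \tfrac{29}{2}b^{2} - \tfrac{9}{2}bc^{4} + 3bc + \tfrac{25}{4}b - \tfrac{3}{4}c^{4} - c^{2} + \tfrac{1}{2}c + 1
  leading term ac: no divisor's leading term divides it; move \tfrac{1}{4}ac to the remainder.
  leading term b^{3}c^{2}: subtract (\tfrac{3}{2}c)·h_3 from -3b^{3}c^{2} - 4b^{3} - \tfrac{21}{2}b^{2}c^{2} - \tfrac{29}{2}b^{2} - \tfrac{9}{2}bc^{4} + 3bc + \tfrac{25}{4}b - \tfrac{3}{4}c^{4} - c^{2} + \tfrac{1}{2}c + 1 → -4b^{3} - \tfrac{29}{2}b^{2} - 6bc^{2} + \tfrac{25}{4}b - \tfrac{7}{4}c^{2} + \tfrac{1}{2}c + 1
  leading term b^{3}: no divisor's leading term divides it; move -4b^{3} to the remainder.
  leading term b^{2}: no divisor's leading term divides it; move -\tfrac{29}{2}b^{2} to the remainder.
  leading term bc^{2}: no divisor's leading term divides it; move -6bc^{2} to the remainder.
  leading term b: no divisor's leading term divides it; move \tfrac{25}{4}b to the remainder.
  leading term c^{2}: no divisor's leading term divides it; move -\tfrac{7}{4}c^{2} to the remainder.
  leading term c: no divisor's leading term divides it; move \tfrac{1}{2}c to the remainder.
  leading term 1: no divisor's leading term divides it; move 1 to the remainder.
  remainder ab + \tfrac{1}{4}ac - 4b^{3} - \tfrac{29}{2}b^{2} - 6bc^{2} + \tfrac{25}{4}b - \tfrac{7}{4}c^{2} + \tfrac{1}{2}c + 1 ≠ 0; add h_4 = ab + \tfrac{1}{4}ac - 4b^{3} - \tfrac{29}{2}b^{2} - 6bc^{2} + \tfrac{25}{4}b - \tfrac{7}{4}c^{2} + \tfrac{1}{2}c + 1 to the basis.

The other S-polynomials (S(f_1,h_3), S(f_1,h_4), S(f_2,h_4), S(h_3,h_4)) all reduce to 0 modulo the current basis, so we have a Gröbner basis.
Inter-reduce: drop elements whose leading term is divisible by another's, tail-reduce, and make monic.
Reduced Gröbner basis: {ab + \tfrac{1}{4}ac - 4b^{3} - \tfrac{29}{2}b^{2} - 6bc^{2} + \tfrac{25}{4}b - \tfrac{7}{4}c^{2} + \tfrac{1}{2}c + 1, ac^{2} - 2b^{2}c - 7bc - 3c^{3} + 2, b^{3}c + \tfrac{7}{2}b^{2}c + \tfrac{3}{2}bc^{3} - 2bc - b + \tfrac{1}{4}c^{3} - \tfrac{1}{4}c}.
Label its elements g_1 = ab + \tfrac{1}{4}ac - 4b^{3} - \tfrac{29}{2}b^{2} - 6bc^{2} + \tfrac{25}{4}b - \tfrac{7}{4}c^{2} + \tfrac{1}{2}c + 1, g_2 = ac^{2} - 2b^{2}c - 7bc - 3c^{3} + 2, g_3 = b^{3}c + \tfrac{7}{2}b^{2}c + \tfrac{3}{2}bc^{3} - 2bc - b + \tfrac{1}{4}c^{3} - \tfrac{1}{4}c.

Reduce p = -2ab - \tfrac{1}{2}ac + 8b^{3} + 29b^{2} + 12bc^{2} - \tfrac{25}{2}b + \tfrac{7}{2}c^{2} - c - 2 modulo G:
  leading term ab: subtract (-2)·g_1 from -2ab - \tfrac{1}{2}ac + 8b^{3} + 29b^{2} + 12bc^{2} - \tfrac{25}{2}b + \tfrac{7}{2}c^{2} - c - 2 → 0
  normal form = 0.
Since the normal form is 0, p ∈ I.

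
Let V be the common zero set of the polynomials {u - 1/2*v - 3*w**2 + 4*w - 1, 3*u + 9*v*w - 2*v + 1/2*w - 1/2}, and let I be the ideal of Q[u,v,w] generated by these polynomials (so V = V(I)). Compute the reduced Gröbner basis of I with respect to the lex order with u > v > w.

G = {u - 1/2*v - 3*w**2 + 4*w - 1, v*w - 1/18*v + w**2 - 23/18*w + 5/18}

f_1 = u - 1/2*v - 3*w**2 + 4*w - 1, LT = u.
f_2 = 3*u + 9*v*w - 2*v + 1/2*w - 1/2, LT = u.

S(f_1,f_2): lcm = u. S = -3*v*w + 1/6*v - 3*w**2 + 23/6*w - 5/6.
  leading term v*w: no divisor's leading term divides it; move -3*v*w to the remainder.
  leading term v: no divisor's leading term divides it; move 1/6*v to the remainder.
  leading term w**2: no divisor's leading term divides it; move -3*w**2 to the remainder.
  leading term w: no divisor's leading term divides it; move 23/6*w to the remainder.
  leading term 1: no divisor's leading term divides it; move -5/6 to the remainder.
  remainder -3*v*w + 1/6*v - 3*w**2 + 23/6*w - 5/6 ≠ 0; add g_3 = -3*v*w + 1/6*v - 3*w**2 + 23/6*w - 5/6 to the basis.

The other S-polynomials (S(f_1,g_3), S(f_2,g_3)) all reduce to 0 modulo the current basis, so we have a Gröbner basis.
Inter-reduce: drop elements whose leading term is divisible by another's, tail-reduce, and make monic.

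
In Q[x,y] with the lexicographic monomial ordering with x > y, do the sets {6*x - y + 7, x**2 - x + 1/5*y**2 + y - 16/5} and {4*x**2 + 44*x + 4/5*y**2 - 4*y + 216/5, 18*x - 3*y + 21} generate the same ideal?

Since reduced Gröbner bases are canonical representatives of ideals under a given ordering, it suffices to compute and compare them.
Buchberger on the first generating set:
f_1 = 6*x - y + 7, LT = x.
f_2 = x**2 - x + 1/5*y**2 + y - 16/5, LT = x**2.

S(f_1,f_2): lcm = x**2. S = -1/6*x*y + 13/6*x - 1/5*y**2 - y + 16/5.
  leading term x*y: subtract (-1/36*y)·f_1 from -1/6*x*y + 13/6*x - 1/5*y**2 - y + 16/5 → 13/6*x - 41/180*y**2 - 29/36*y + 16/5
  leading term x: subtract (13/36)·f_1 from 13/6*x - 41/180*y**2 - 29/36*y + 16/5 → -41/180*y**2 - 4/9*y + 121/180
  leading term y**2: no divisor's leading term divides it; move -41/180*y**2 to the remainder.
  leading term y: no divisor's leading term divides it; move -4/9*y to the remainder.
  leading term 1: no divisor's leading term divides it; move 121/180 to the remainder.
  remainder -41/180*y**2 - 4/9*y + 121/180 ≠ 0; add g_3 = -41/180*y**2 - 4/9*y + 121/180 to the basis.

The other S-polynomials (S(f_1,g_3), S(f_2,g_3)) all reduce to 0 modulo the current basis, so we have a Gröbner basis.
Inter-reduce: drop elements whose leading term is divisible by another's, tail-reduce, and make monic.
Reduced Gröbner basis: {x - 1/6*y + 7/6, y**2 + 80/41*y - 121/41}.

Buchberger on the second generating set:
h_1 = 4*x**2 + 44*x + 4/5*y**2 - 4*y + 216/5, LT = x**2.
h_2 = 18*x - 3*y + 21, LT = x.

S(h_1,h_2): lcm = x**2. S = 1/6*x*y + 59/6*x + 1/5*y**2 - y + 54/5.
  leading term x*y: subtract (1/108*y)·h_2 from 1/6*x*y + 59/6*x + 1/5*y**2 - y + 54/5 → 59/6*x + 41/180*y**2 - 43/36*y + 54/5
  leading term x: subtract (59/108)·h_2 from 59/6*x + 41/180*y**2 - 43/36*y + 54/5 → 41/180*y**2 + 4/9*y - 121/180
  leading term y**2: no divisor's leading term divides it; move 41/180*y**2 to the remainder.
  leading term y: no divisor's leading term divides it; move 4/9*y to the remainder.
  leading term 1: no divisor's leading term divides it; move -121/180 to the remainder.
  remainder 41/180*y**2 + 4/9*y - 121/180 ≠ 0; add k_3 = 41/180*y**2 + 4/9*y - 121/180 to the basis.

The other S-polynomials (S(h_1,k_3), S(h_2,k_3)) all reduce to 0 modulo the current basis, so we have a Gröbner basis.
Inter-reduce: drop elements whose leading term is divisible by another's, tail-reduce, and make monic.
Reduced Gröbner basis: {x - 1/6*y + 7/6, y**2 + 80/41*y - 121/41}.

The two bases agree; hence the ideals are identical.
The same test decides containment: I ⊆ J iff every generator of I reduces to 0 modulo a Gröbner basis of J.

Yes, the ideals are equal.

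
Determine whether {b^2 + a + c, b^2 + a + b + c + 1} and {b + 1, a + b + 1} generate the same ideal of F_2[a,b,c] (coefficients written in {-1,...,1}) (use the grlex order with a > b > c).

Equality of ideals is decidable: compute both reduced Gröbner bases (unique for the ordering) and check whether they agree.
Buchberger on the first generating set:
f_1 = b^2 + a + c, LT = b^2.
f_2 = b^2 + a + b + c + 1, LT = b^2.

S(f_1,f_2): lcm = b^2. S = b + 1.
  reduce S modulo (f_1, f_2):
  remainder b + 1 ≠ 0; add g_3 = b + 1 to the basis.

S(f_1,g_3): lcm = b^2. S = a + b + c.
  reduce S modulo (f_1, f_2, g_3):
  remainder a + c + 1 ≠ 0; add g_4 = a + c + 1 to the basis.

The other S-polynomials (S(f_2,g_3), S(f_1,g_4), S(f_2,g_4), S(g_3,g_4)) all reduce to 0 modulo the current basis, so we have a Gröbner basis.
Inter-reduce: drop elements whose leading term is divisible by another's, tail-reduce, and make monic.
Reduced Gröbner basis: {a + c + 1, b + 1}.

Buchberger on the second generating set:
h_1 = b + 1, LT = b.
h_2 = a + b + 1, LT = a.

The S-polynomials (S(h_1,h_2)) all reduce to 0 modulo the current basis, so we have a Gröbner basis.
Inter-reduce: drop elements whose leading term is divisible by another's, tail-reduce, and make monic.
Reduced Gröbner basis: {a, b + 1}.

These differ, so the ideals are not equal.
The choice of monomial ordering does not affect the verdict — as long as both bases are computed under the same ordering, their equality decides ideal equality.

No, the ideals differ.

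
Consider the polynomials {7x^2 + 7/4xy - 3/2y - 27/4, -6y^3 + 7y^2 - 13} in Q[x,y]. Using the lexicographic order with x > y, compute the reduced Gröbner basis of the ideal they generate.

G = {x^2 + 1/4xy - 3/14y - 27/28, y^3 - 7/6y^2 + 13/6}

f_1 = 7x^2 + 7/4xy - 3/2y - 27/4, LT = x^2.
f_2 = -6y^3 + 7y^2 - 13, LT = y^3.

S(f_1,f_2): leading monomials are coprime, so the S-polynomial reduces to 0 (Buchberger's first criterion).
Every S-polynomial of the final basis reduces to 0, so we have a Gröbner basis.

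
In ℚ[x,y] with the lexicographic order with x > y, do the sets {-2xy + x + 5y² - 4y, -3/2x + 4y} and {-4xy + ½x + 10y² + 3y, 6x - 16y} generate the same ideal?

Equality of ideals is decidable: compute both reduced Gröbner bases (unique for the ordering) and check whether they agree.
Buchberger on the first generating set:
f_1 = -2xy + x + 5y² - 4y, LT = xy.
f_2 = -3/2x + 4y, LT = x.

S(f_1,f_2): lcm = xy. S = -½x + ⅙y² + 2y.
  leading term x: subtract (⅓)·f_2 from -½x + ⅙y² + 2y → ⅙y² + ⅔y
  leading term y²: no divisor's leading term divides it; move ⅙y² to the remainder.
  leading term y: no divisor's leading term divides it; move ⅔y to the remainder.
  remainder ⅙y² + ⅔y ≠ 0; add g_3 = ⅙y² + ⅔y to the basis.

The other S-polynomials (S(f_1,g_3), S(f_2,g_3)) all reduce to 0 modulo the current basis, so we have a Gröbner basis.
Inter-reduce: drop elements whose leading term is divisible by another's, tail-reduce, and make monic.
Reduced Gröbner basis: {x - 8/3y, y² + 4y}.

Buchberger on the second generating set:
h_1 = -4xy + ½x + 10y² + 3y, LT = xy.
h_2 = 6x - 16y, LT = x.

S(h_1,h_2): lcm = xy. S = -⅛x + ⅙y² - ¾y.
  leading term x: subtract (-1/48)·h_2 from -⅛x + ⅙y² - ¾y → ⅙y² - 13/12y
  leading term y²: no divisor's leading term divides it; move ⅙y² to the remainder.
  leading term y: no divisor's leading term divides it; move -13/12y to the remainder.
  remainder ⅙y² - 13/12y ≠ 0; add k_3 = ⅙y² - 13/12y to the basis.

The other S-polynomials (S(h_1,k_3), S(h_2,k_3)) all reduce to 0 modulo the current basis, so we have a Gröbner basis.
Inter-reduce: drop elements whose leading term is divisible by another's, tail-reduce, and make monic.
Reduced Gröbner basis: {x - 8/3y, y² - 13/2y}.

The bases are distinct; the ideals are different.

No, the ideals differ.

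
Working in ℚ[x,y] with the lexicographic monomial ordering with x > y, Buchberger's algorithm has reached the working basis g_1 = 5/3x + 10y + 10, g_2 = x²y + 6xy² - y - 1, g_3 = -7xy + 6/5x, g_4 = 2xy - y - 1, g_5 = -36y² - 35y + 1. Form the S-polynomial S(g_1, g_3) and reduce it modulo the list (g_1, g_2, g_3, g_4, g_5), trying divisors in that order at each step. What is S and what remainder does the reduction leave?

lcm(LM(g_1), LM(g_3)) = xy.
S = (lcm/LT(g_1))·g_1 − (lcm/LT(g_3))·g_3 = 6/35x + 6y² + 6y.
Reduce S modulo (g_1, g_2, g_3, g_4, g_5) in that order:
  leading term x: subtract (18/175)·g_1 from 6/35x + 6y² + 6y → 6y² + 174/35y - 36/35
  leading term y²: subtract (-⅙)·g_5 from 6y² + 174/35y - 36/35 → -181/210y - 181/210
  leading term y: no divisor's leading term divides it; move -181/210y to the remainder.
  leading term 1: no divisor's leading term divides it; move -181/210 to the remainder.
The remainder -181/210y - 181/210 is nonzero, so it would be added as the next basis element.
An S-polynomial is built so that the two leading terms cancel; whether anything survives reduction is exactly the Gröbner-basis criterion.

S(g_1, g_3) = 6/35x + 6y² + 6y; remainder on division = -181/210y - 181/210.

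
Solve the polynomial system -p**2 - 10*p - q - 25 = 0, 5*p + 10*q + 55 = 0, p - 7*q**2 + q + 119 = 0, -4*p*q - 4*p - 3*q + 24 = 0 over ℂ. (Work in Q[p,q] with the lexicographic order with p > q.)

{(-3, -4)}

Compute a lex Gröbner basis by Buchberger's algorithm.
f_1 = -p**2 - 10*p - q - 25, LT = p**2.
f_2 = 5*p + 10*q + 55, LT = p.
f_3 = p - 7*q**2 + q + 119, LT = p.
f_4 = -4*p*q - 4*p - 3*q + 24, LT = p*q.

S(f_1,f_2): lcm = p**2. S = -2*p*q - p + q + 25.
  leading term p*q: subtract (-2/5*q)·f_2 from -2*p*q - p + q + 25 → -p + 4*q**2 + 23*q + 25
  leading term p: subtract (-1/5)·f_2 from -p + 4*q**2 + 23*q + 25 → 4*q**2 + 25*q + 36
  leading term q**2: no divisor's leading term divides it; move 4*q**2 to the remainder.
  leading term q: no divisor's leading term divides it; move 25*q to the remainder.
  leading term 1: no divisor's leading term divides it; move 36 to the remainder.
  remainder 4*q**2 + 25*q + 36 ≠ 0; add h_5 = 4*q**2 + 25*q + 36 to the basis.

S(f_1,f_3): lcm = p**2. S = 7*p*q**2 - p*q - 109*p + q + 25.
  leading term p*q**2: subtract (7/5*q**2)·f_2 from 7*p*q**2 - p*q - 109*p + q + 25 → -p*q - 109*p - 14*q**3 - 77*q**2 + q + 25
  leading term p*q: subtract (-1/5*q)·f_2 from -p*q - 109*p - 14*q**3 - 77*q**2 + q + 25 → -109*p - 14*q**3 - 75*q**2 + 12*q + 25
  leading term p: subtract (-109/5)·f_2 from -109*p - 14*q**3 - 75*q**2 + 12*q + 25 → -14*q**3 - 75*q**2 + 230*q + 1224
  leading term q**3: subtract (-7/2*q)·h_5 from -14*q**3 - 75*q**2 + 230*q + 1224 → 25/2*q**2 + 356*q + 1224
  leading term q**2: subtract (25/8)·h_5 from 25/2*q**2 + 356*q + 1224 → 2223/8*q + 2223/2
  leading term q: no divisor's leading term divides it; move 2223/8*q to the remainder.
  leading term 1: no divisor's leading term divides it; move 2223/2 to the remainder.
  remainder 2223/8*q + 2223/2 ≠ 0; add h_6 = 2223/8*q + 2223/2 to the basis.

The other S-polynomials (S(f_1,f_4), S(f_2,f_3), S(f_2,f_4), S(f_3,f_4), S(f_1,h_5), S(f_2,h_5), S(f_3,h_5), S(f_4,h_5), S(f_1,h_6), S(f_2,h_6), S(f_3,h_6), S(f_4,h_6), S(h_5,h_6)) all reduce to 0 modulo the current basis, so we have a Gröbner basis.
Inter-reduce: drop elements whose leading term is divisible by another's, tail-reduce, and make monic.
Reduced Gröbner basis: {p + 3, q + 4}.

A lex Gröbner basis eliminates variables successively. Here q + 4 depends only on q, with roots {-4}; lifting each root through the earlier basis elements recovers the full solutions.
  q = -4: the earlier basis element becomes p + 3 = 0, giving p = -3 — point (-3, -4).
Substituting each solution back into the original system confirms all equations vanish.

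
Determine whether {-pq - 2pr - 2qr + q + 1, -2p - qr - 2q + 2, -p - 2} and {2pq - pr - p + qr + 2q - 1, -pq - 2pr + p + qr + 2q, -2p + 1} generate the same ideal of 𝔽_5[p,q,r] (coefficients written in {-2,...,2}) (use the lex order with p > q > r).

Since reduced Gröbner bases are canonical representatives of ideals under a given ordering, it suffices to compute and compare them.
Buchberger on the first generating set:
f_1 = -pq - 2pr - 2qr + q + 1, LT = pq.
f_2 = -2p - qr - 2q + 2, LT = p.
f_3 = -p - 2, LT = p.

S(f_1,f_2): lcm = pq. S = 2pr + 2q²r - q² + 2qr - 1.
  reduce S modulo (f_1, f_2, f_3):
  remainder 2q²r - q² - qr² + 2r - 1 ≠ 0; add g_4 = 2q²r - q² - qr² + 2r - 1 to the basis.

S(f_1,f_3): lcm = pq. S = 2pr + 2qr + 2q - 1.
  reduce S modulo (f_1, f_2, f_3, g_4):
  remainder -qr² + 2q + 2r - 1 ≠ 0; add g_5 = -qr² + 2q + 2r - 1 to the basis.

S(f_2,f_3): lcm = p. S = -2qr + q + 2.
  reduce S modulo (f_1, f_2, f_3, g_4, g_5):
  remainder -2qr + q + 2 ≠ 0; add g_6 = -2qr + q + 2 to the basis.

S(f_1,g_5): lcm = pqr². S = 2pq + 2pr³ + 2pr - p + 2qr³ - qr² - r².
  reduce S modulo (f_1, f_2, f_3, g_4, g_5, g_6):
  remainder 2q - r - 1 ≠ 0; add g_7 = 2q - r - 1 to the basis.

S(g_5,g_7): lcm = qr². S = -2q - 2r³ - 2r² - 2r + 1.
  reduce S modulo (f_1, f_2, f_3, g_4, g_5, g_6, g_7):
  remainder -2r³ - 2r² + 2r ≠ 0; add g_8 = -2r³ - 2r² + 2r to the basis.

S(g_6,g_7): lcm = qr. S = 2q - 2r² - 2r - 1.
  reduce S modulo (f_1, f_2, f_3, g_4, g_5, g_6, g_7, g_8):
  remainder -2r² - r ≠ 0; add g_9 = -2r² - r to the basis.

The other S-polynomials (S(f_1,g_4), S(f_2,g_4), S(f_3,g_4), S(f_2,g_5), S(f_3,g_5), S(g_4,g_5), S(f_1,g_6), S(f_2,g_6), S(f_3,g_6), S(g_4,g_6), S(g_5,g_6), S(f_1,g_7), S(f_2,g_7), S(f_3,g_7), S(g_4,g_7), S(f_1,g_8), S(f_2,g_8), S(f_3,g_8), S(g_4,g_8), S(g_5,g_8), S(g_6,g_8), S(g_7,g_8), S(f_1,g_9), S(f_2,g_9), S(f_3,g_9), S(g_4,g_9), S(g_5,g_9), S(g_6,g_9), S(g_7,g_9), S(g_8,g_9)) all reduce to 0 modulo the current basis, so we have a Gröbner basis.
Inter-reduce: drop elements whose leading term is divisible by another's, tail-reduce, and make monic.
Reduced Gröbner basis: {p + 2, q + 2r + 2, r² - 2r}.

Buchberger on the second generating set:
h_1 = 2pq - pr - p + qr + 2q - 1, LT = pq.
h_2 = -pq - 2pr + p + qr + 2q, LT = pq.
h_3 = -2p + 1, LT = p.

S(h_1,h_2): lcm = pq. S = -2p - qr - 2q + 2.
  reduce S modulo (h_1, h_2, h_3):
  remainder -qr - 2q + 1 ≠ 0; add k_4 = -qr - 2q + 1 to the basis.

S(h_1,h_3): lcm = pq. S = 2pr + 2p - 2qr - q + 2.
  reduce S modulo (h_1, h_2, h_3, k_4):
  remainder -2q + r + 1 ≠ 0; add k_5 = -2q + r + 1 to the basis.

S(h_1,k_4): lcm = pqr. S = -2pq + 2pr² + 2pr + p - 2qr² + qr + 2r.
  reduce S modulo (h_1, h_2, h_3, k_4, k_5):
  remainder r² - 2r ≠ 0; add k_6 = r² - 2r to the basis.

The other S-polynomials (S(h_2,h_3), S(h_2,k_4), S(h_3,k_4), S(h_1,k_5), S(h_2,k_5), S(h_3,k_5), S(k_4,k_5), S(h_1,k_6), S(h_2,k_6), S(h_3,k_6), S(k_4,k_6), S(k_5,k_6)) all reduce to 0 modulo the current basis, so we have a Gröbner basis.
Inter-reduce: drop elements whose leading term is divisible by another's, tail-reduce, and make monic.
Reduced Gröbner basis: {p + 2, q + 2r + 2, r² - 2r}.

The two bases agree; hence the ideals are identical.

Yes, the ideals are equal.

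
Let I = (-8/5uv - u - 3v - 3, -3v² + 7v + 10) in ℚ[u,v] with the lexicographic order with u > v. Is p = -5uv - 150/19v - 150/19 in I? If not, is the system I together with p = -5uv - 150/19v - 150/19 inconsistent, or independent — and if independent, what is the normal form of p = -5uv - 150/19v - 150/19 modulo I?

First compute the reduced Gröbner basis of I by Buchberger's algorithm.
f_1 = -8/5uv - u - 3v - 3, LT = uv.
f_2 = -3v² + 7v + 10, LT = v².

S(f_1,f_2): lcm = uv². S = 71/24uv + 10/3u + 15/8v² + 15/8v.
  leading term uv: subtract (-355/192)·f_1 from 71/24uv + 10/3u + 15/8v² + 15/8v → 95/64u + 15/8v² - 235/64v - 355/64
  leading term u: no divisor's leading term divides it; move 95/64u to the remainder.
  leading term v²: subtract (-⅝)·f_2 from 15/8v² - 235/64v - 355/64 → 45/64v + 45/64
  leading term v: no divisor's leading term divides it; move 45/64v to the remainder.
  leading term 1: no divisor's leading term divides it; move 45/64 to the remainder.
  remainder 95/64u + 45/64v + 45/64 ≠ 0; add h_3 = 95/64u + 45/64v + 45/64 to the basis.

The other S-polynomials (S(f_1,h_3), S(f_2,h_3)) all reduce to 0 modulo the current basis, so we have a Gröbner basis.
Inter-reduce: drop elements whose leading term is divisible by another's, tail-reduce, and make monic.
Reduced Gröbner basis: {u + 9/19v + 9/19, v² - 7/3v - 10/3}.
Label its elements g_1 = u + 9/19v + 9/19, g_2 = v² - 7/3v - 10/3.

Reduce p = -5uv - 150/19v - 150/19 modulo G:
  leading term uv: subtract (-5v)·g_1 from -5uv - 150/19v - 150/19 → 45/19v² - 105/19v - 150/19
  leading term v²: subtract (45/19)·g_2 from 45/19v² - 105/19v - 150/19 → 0
  normal form = 0.
Since the normal form is 0, p ∈ I.

-5uv - 150/19v - 150/19 lies in I (it reduces to 0).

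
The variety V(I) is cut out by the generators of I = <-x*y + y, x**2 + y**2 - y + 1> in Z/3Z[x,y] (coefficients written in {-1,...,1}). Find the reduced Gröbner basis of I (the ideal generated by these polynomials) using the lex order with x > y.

G = {x**2 + y**2 - y + 1, x*y - y, y**3 - y**2 - y}

f_1 = -x*y + y, LT = x*y.
f_2 = x**2 + y**2 - y + 1, LT = x**2.

S(f_1,f_2): lcm = x**2*y. S = -x*y - y**3 + y**2 - y.
  leading term x*y: subtract (1)·f_1 from -x*y - y**3 + y**2 - y → -y**3 + y**2 + y
  leading term y**3: no divisor's leading term divides it; move -y**3 to the remainder.
  leading term y**2: no divisor's leading term divides it; move y**2 to the remainder.
  leading term y: no divisor's leading term divides it; move y to the remainder.
  remainder -y**3 + y**2 + y ≠ 0; add g_3 = -y**3 + y**2 + y to the basis.

The other S-polynomials (S(f_1,g_3), S(f_2,g_3)) all reduce to 0 modulo the current basis, so we have a Gröbner basis.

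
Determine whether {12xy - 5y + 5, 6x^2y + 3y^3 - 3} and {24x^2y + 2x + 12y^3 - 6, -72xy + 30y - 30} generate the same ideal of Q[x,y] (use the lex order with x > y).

No, the ideals differ.

Two ideals are equal iff their reduced Gröbner bases coincide (the reduced basis is unique for a fixed ordering).
Buchberger on the first generating set:
f_1 = 12xy - 5y + 5, LT = xy.
f_2 = 6x^2y + 3y^3 - 3, LT = x^2y.

S(f_1,f_2): lcm = x^2y. S = -5/12xy + 5/12x - 1/2y^3 + 1/2.
  reduce S modulo (f_1, f_2):
  remainder 5/12x - 1/2y^3 - 25/144y + 97/144 ≠ 0; add g_3 = 5/12x - 1/2y^3 - 25/144y + 97/144 to the basis.

S(f_1,g_3): lcm = xy. S = 6/5y^4 + 5/12y^2 - 61/30y + 5/12.
  reduce S modulo (f_1, f_2, g_3):
  remainder 6/5y^4 + 5/12y^2 - 61/30y + 5/12 ≠ 0; add g_4 = 6/5y^4 + 5/12y^2 - 61/30y + 5/12 to the basis.

The other S-polynomials (S(f_2,g_3), S(f_1,g_4), S(f_2,g_4), S(g_3,g_4)) all reduce to 0 modulo the current basis, so we have a Gröbner basis.
Inter-reduce: drop elements whose leading term is divisible by another's, tail-reduce, and make monic.
Reduced Gröbner basis: {x - 6/5y^3 - 5/12y + 97/60, y^4 + 25/72y^2 - 61/36y + 25/72}.

Buchberger on the second generating set:
h_1 = 24x^2y + 2x + 12y^3 - 6, LT = x^2y.
h_2 = -72xy + 30y - 30, LT = xy.

S(h_1,h_2): lcm = x^2y. S = 5/12xy - 1/3x + 1/2y^3 - 1/4.
  reduce S modulo (h_1, h_2):
  remainder -1/3x + 1/2y^3 + 25/144y - 61/144 ≠ 0; add k_3 = -1/3x + 1/2y^3 + 25/144y - 61/144 to the basis.

S(h_1,k_3): lcm = x^2y. S = 3/2xy^4 + 25/48xy^2 - 61/48xy + 1/12x + 1/2y^3 - 1/4.
  reduce S modulo (h_1, h_2, k_3):
  remainder 5/8y^4 + 125/576y^2 - 45/64y + 25/144 ≠ 0; add k_4 = 5/8y^4 + 125/576y^2 - 45/64y + 25/144 to the basis.

The other S-polynomials (S(h_2,k_3), S(h_1,k_4), S(h_2,k_4), S(k_3,k_4)) all reduce to 0 modulo the current basis, so we have a Gröbner basis.
Inter-reduce: drop elements whose leading term is divisible by another's, tail-reduce, and make monic.
Reduced Gröbner basis: {x - 3/2y^3 - 25/48y + 61/48, y^4 + 25/72y^2 - 9/8y + 5/18}.

Since the reduced bases disagree, the two ideals are not the same.
The choice of monomial ordering does not affect the verdict — as long as both bases are computed under the same ordering, their equality decides ideal equality.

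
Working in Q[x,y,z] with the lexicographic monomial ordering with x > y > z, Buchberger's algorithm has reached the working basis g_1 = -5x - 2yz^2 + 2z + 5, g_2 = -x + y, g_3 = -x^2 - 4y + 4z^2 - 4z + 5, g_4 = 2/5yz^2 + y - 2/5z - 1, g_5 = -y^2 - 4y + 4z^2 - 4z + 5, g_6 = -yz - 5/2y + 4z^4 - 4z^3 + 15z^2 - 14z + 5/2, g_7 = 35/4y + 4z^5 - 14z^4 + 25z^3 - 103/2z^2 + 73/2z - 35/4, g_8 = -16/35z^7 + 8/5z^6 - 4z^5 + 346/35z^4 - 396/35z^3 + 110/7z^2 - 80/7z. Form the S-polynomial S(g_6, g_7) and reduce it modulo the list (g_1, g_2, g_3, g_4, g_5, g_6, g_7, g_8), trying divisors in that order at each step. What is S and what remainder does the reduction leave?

lcm(LM(g_6), LM(g_7)) = yz.
S = (lcm/LT(g_6))·g_6 − (lcm/LT(g_7))·g_7 = 5/2y - 16/35z^6 + 8/5z^5 - 48/7z^4 + 346/35z^3 - 671/35z^2 + 15z - 5/2.
Reduce S modulo (g_1, g_2, g_3, g_4, g_5, g_6, g_7, g_8) in that order:
  leading term y: subtract (2/7)·g_7 from 5/2y - 16/35z^6 + 8/5z^5 - 48/7z^4 + 346/35z^3 - 671/35z^2 + 15z - 5/2 → -16/35z^6 + 16/35z^5 - 20/7z^4 + 96/35z^3 - 156/35z^2 + 32/7z
  leading term z^6: no divisor's leading term divides it; move -16/35z^6 to the remainder.
  leading term z^5: no divisor's leading term divides it; move 16/35z^5 to the remainder.
  leading term z^4: no divisor's leading term divides it; move -20/7z^4 to the remainder.
  leading term z^3: no divisor's leading term divides it; move 96/35z^3 to the remainder.
  leading term z^2: no divisor's leading term divides it; move -156/35z^2 to the remainder.
  leading term z: no divisor's leading term divides it; move 32/7z to the remainder.
The remainder -16/35z^6 + 16/35z^5 - 20/7z^4 + 96/35z^3 - 156/35z^2 + 32/7z is nonzero, so it would be added as the next basis element.

S(g_6, g_7) = 5/2y - 16/35z^6 + 8/5z^5 - 48/7z^4 + 346/35z^3 - 671/35z^2 + 15z - 5/2; remainder on division = -16/35z^6 + 16/35z^5 - 20/7z^4 + 96/35z^3 - 156/35z^2 + 32/7z.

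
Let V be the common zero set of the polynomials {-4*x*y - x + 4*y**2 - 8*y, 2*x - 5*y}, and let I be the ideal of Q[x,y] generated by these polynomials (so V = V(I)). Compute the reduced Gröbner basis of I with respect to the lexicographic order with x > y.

f_1 = -4*x*y - x + 4*y**2 - 8*y, LT = x*y.
f_2 = 2*x - 5*y, LT = x.

S(f_1,f_2): lcm = x*y. S = 1/4*x + 3/2*y**2 + 2*y.
  reduce S modulo (f_1, f_2):
  remainder 3/2*y**2 + 21/8*y ≠ 0; add g_3 = 3/2*y**2 + 21/8*y to the basis.

The other S-polynomials (S(f_1,g_3), S(f_2,g_3)) all reduce to 0 modulo the current basis, so we have a Gröbner basis.
Inter-reduce: drop elements whose leading term is divisible by another's, tail-reduce, and make monic.

G = {x - 5/2*y, y**2 + 7/4*y}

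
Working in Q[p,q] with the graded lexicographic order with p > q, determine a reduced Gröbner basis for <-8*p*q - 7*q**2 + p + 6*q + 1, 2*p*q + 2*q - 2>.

G = {p**2 - 6*p - 7*q + 7, p*q + q - 1, q**2 - 1/7*p - 2*q + 1}

f_1 = -8*p*q - 7*q**2 + p + 6*q + 1, LT = p*q.
f_2 = 2*p*q + 2*q - 2, LT = p*q.

S(f_1,f_2): lcm = p*q. S = 7/8*q**2 - 1/8*p - 7/4*q + 7/8.
  leading term q**2: no divisor's leading term divides it; move 7/8*q**2 to the remainder.
  leading term p: no divisor's leading term divides it; move -1/8*p to the remainder.
  leading term q: no divisor's leading term divides it; move -7/4*q to the remainder.
  leading term 1: no divisor's leading term divides it; move 7/8 to the remainder.
  remainder 7/8*q**2 - 1/8*p - 7/4*q + 7/8 ≠ 0; add g_3 = 7/8*q**2 - 1/8*p - 7/4*q + 7/8 to the basis.

S(f_1,g_3): lcm = p*q**2. S = 7/8*q**3 + 1/7*p**2 + 15/8*p*q - 3/4*q**2 - p - 1/8*q.
  leading term q**3: subtract (q)·g_3 from 7/8*q**3 + 1/7*p**2 + 15/8*p*q - 3/4*q**2 - p - 1/8*q → 1/7*p**2 + 2*p*q + q**2 - p - q
  leading term p**2: no divisor's leading term divides it; move 1/7*p**2 to the remainder.
  leading term p*q: subtract (-1/4)·f_1 from 2*p*q + q**2 - p - q → -3/4*q**2 - 3/4*p + 1/2*q + 1/4
  leading term q**2: subtract (-6/7)·g_3 from -3/4*q**2 - 3/4*p + 1/2*q + 1/4 → -6/7*p - q + 1
  leading term p: no divisor's leading term divides it; move -6/7*p to the remainder.
  leading term q: no divisor's leading term divides it; move -q to the remainder.
  leading term 1: no divisor's leading term divides it; move 1 to the remainder.
  remainder 1/7*p**2 - 6/7*p - q + 1 ≠ 0; add g_4 = 1/7*p**2 - 6/7*p - q + 1 to the basis.

The other S-polynomials (S(f_2,g_3), S(f_1,g_4), S(f_2,g_4), S(g_3,g_4)) all reduce to 0 modulo the current basis, so we have a Gröbner basis.
Inter-reduce: drop elements whose leading term is divisible by another's, tail-reduce, and make monic.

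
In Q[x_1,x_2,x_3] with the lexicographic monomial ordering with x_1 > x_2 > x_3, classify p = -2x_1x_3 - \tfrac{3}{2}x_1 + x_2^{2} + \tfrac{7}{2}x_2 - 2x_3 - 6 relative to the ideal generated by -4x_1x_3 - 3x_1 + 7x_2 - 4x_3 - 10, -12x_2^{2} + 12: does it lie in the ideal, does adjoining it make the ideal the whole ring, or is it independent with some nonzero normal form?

First compute the reduced Gröbner basis of I by Buchberger's algorithm.
f_1 = -4x_1x_3 - 3x_1 + 7x_2 - 4x_3 - 10, LT = x_1x_3.
f_2 = -12x_2^{2} + 12, LT = x_2^{2}.

The S-polynomials (S(f_1,f_2)) all reduce to 0 modulo the current basis, so we have a Gröbner basis.
Inter-reduce: drop elements whose leading term is divisible by another's, tail-reduce, and make monic.
Reduced Gröbner basis: {x_1x_3 + \tfrac{3}{4}x_1 - \tfrac{7}{4}x_2 + x_3 + \tfrac{5}{2}, x_2^{2} - 1}.
Label its elements g_1 = x_1x_3 + \tfrac{3}{4}x_1 - \tfrac{7}{4}x_2 + x_3 + \tfrac{5}{2}, g_2 = x_2^{2} - 1.

Reduce p = -2x_1x_3 - \tfrac{3}{2}x_1 + x_2^{2} + \tfrac{7}{2}x_2 - 2x_3 - 6 modulo G:
  leading term x_1x_3: subtract (-2)·g_1 from -2x_1x_3 - \tfrac{3}{2}x_1 + x_2^{2} + \tfrac{7}{2}x_2 - 2x_3 - 6 → x_2^{2} - 1
  leading term x_2^{2}: subtract (1)·g_2 from x_2^{2} - 1 → 0
  normal form = 0.
Since the normal form is 0, p ∈ I.

Ideal membership is decidable via reduction modulo a Gröbner basis.

-2x_1x_3 - \tfrac{3}{2}x_1 + x_2^{2} + \tfrac{7}{2}x_2 - 2x_3 - 6 lies in I (it reduces to 0).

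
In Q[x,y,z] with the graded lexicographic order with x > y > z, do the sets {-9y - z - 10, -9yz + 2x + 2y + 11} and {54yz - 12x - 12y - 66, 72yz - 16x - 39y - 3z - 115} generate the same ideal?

No, the ideals differ.

Since reduced Gröbner bases are canonical representatives of ideals under a given ordering, it suffices to compute and compare them.
Buchberger on the first generating set:
f_1 = -9y - z - 10, LT = y.
f_2 = -9yz + 2x + 2y + 11, LT = yz.

S(f_1,f_2): lcm = yz. S = \tfrac{1}{9}z^{2} + \tfrac{2}{9}x + \tfrac{2}{9}y + \tfrac{10}{9}z + \tfrac{11}{9}.
  reduce S modulo (f_1, f_2):
  remainder \tfrac{1}{9}z^{2} + \tfrac{2}{9}x + \tfrac{88}{81}z + \tfrac{79}{81} ≠ 0; add g_3 = \tfrac{1}{9}z^{2} + \tfrac{2}{9}x + \tfrac{88}{81}z + \tfrac{79}{81} to the basis.

The other S-polynomials (S(f_1,g_3), S(f_2,g_3)) all reduce to 0 modulo the current basis, so we have a Gröbner basis.
Inter-reduce: drop elements whose leading term is divisible by another's, tail-reduce, and make monic.
Reduced Gröbner basis: {z^{2} + 2x + \tfrac{88}{9}z + \tfrac{79}{9}, y + \tfrac{1}{9}z + \tfrac{10}{9}}.

Buchberger on the second generating set:
h_1 = 54yz - 12x - 12y - 66, LT = yz.
h_2 = 72yz - 16x - 39y - 3z - 115, LT = yz.

S(h_1,h_2): lcm = yz. S = \tfrac{23}{72}y + \tfrac{1}{24}z + \tfrac{3}{8}.
  reduce S modulo (h_1, h_2):
  remainder \tfrac{23}{72}y + \tfrac{1}{24}z + \tfrac{3}{8} ≠ 0; add k_3 = \tfrac{23}{72}y + \tfrac{1}{24}z + \tfrac{3}{8} to the basis.

S(h_1,k_3): lcm = yz. S = -\tfrac{3}{23}z^{2} - \tfrac{2}{9}x - \tfrac{2}{9}y - \tfrac{27}{23}z - \tfrac{11}{9}.
  reduce S modulo (h_1, h_2, k_3):
  remainder -\tfrac{3}{23}z^{2} - \tfrac{2}{9}x - \tfrac{79}{69}z - \tfrac{199}{207} ≠ 0; add k_4 = -\tfrac{3}{23}z^{2} - \tfrac{2}{9}x - \tfrac{79}{69}z - \tfrac{199}{207} to the basis.

The other S-polynomials (S(h_2,k_3), S(h_1,k_4), S(h_2,k_4), S(k_3,k_4)) all reduce to 0 modulo the current basis, so we have a Gröbner basis.
Inter-reduce: drop elements whose leading term is divisible by another's, tail-reduce, and make monic.
Reduced Gröbner basis: {z^{2} + \tfrac{46}{27}x + \tfrac{79}{9}z + \tfrac{199}{27}, y + \tfrac{3}{23}z + \tfrac{27}{23}}.

The bases are distinct; the ideals are different.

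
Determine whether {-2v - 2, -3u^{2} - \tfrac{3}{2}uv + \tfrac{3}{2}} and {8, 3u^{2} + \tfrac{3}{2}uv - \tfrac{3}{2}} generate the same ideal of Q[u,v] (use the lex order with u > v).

No, the ideals differ.

Two ideals are equal iff their reduced Gröbner bases coincide (the reduced basis is unique for a fixed ordering).
Buchberger on the first generating set:
f_1 = -2v - 2, LT = v.
f_2 = -3u^{2} - \tfrac{3}{2}uv + \tfrac{3}{2}, LT = u^{2}.

The S-polynomials (S(f_1,f_2)) all reduce to 0 modulo the current basis, so we have a Gröbner basis.
Inter-reduce: drop elements whose leading term is divisible by another's, tail-reduce, and make monic.
Reduced Gröbner basis: {u^{2} - \tfrac{1}{2}u - \tfrac{1}{2}, v + 1}.

Buchberger on the second generating set:
h_1 = 8, LT = 1.
h_2 = 3u^{2} + \tfrac{3}{2}uv - \tfrac{3}{2}, LT = u^{2}.

The S-polynomials (S(h_1,h_2)) all reduce to 0 modulo the current basis, so we have a Gröbner basis.
Inter-reduce: drop elements whose leading term is divisible by another's, tail-reduce, and make monic.
Reduced Gröbner basis: {1}.

The bases are distinct; the ideals are different.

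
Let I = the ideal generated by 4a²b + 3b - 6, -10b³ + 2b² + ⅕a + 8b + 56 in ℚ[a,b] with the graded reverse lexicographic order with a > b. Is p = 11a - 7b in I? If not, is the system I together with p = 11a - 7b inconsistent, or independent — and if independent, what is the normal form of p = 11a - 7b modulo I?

Adjoining 11a - 7b makes the ideal the whole ring: the system is inconsistent.

First compute the reduced Gröbner basis of I by Buchberger's algorithm.
f_1 = 4a²b + 3b - 6, LT = a²b.
f_2 = -10b³ + 2b² + ⅕a + 8b + 56, LT = b³.

S(f_1,f_2): lcm = a²b³. S = ⅕a²b² + 1/50a³ + ⅘a²b + ¾b³ + 28/5a² - 3/2b².
  leading term a²b²: subtract (1/20b)·f_1 from ⅕a²b² + 1/50a³ + ⅘a²b + ¾b³ + 28/5a² - 3/2b² → 1/50a³ + ⅘a²b + ¾b³ + 28/5a² - 33/20b² + 3/10b
  leading term a³: no divisor's leading term divides it; move 1/50a³ to the remainder.
  leading term a²b: subtract (⅕)·f_1 from ⅘a²b + ¾b³ + 28/5a² - 33/20b² + 3/10b → ¾b³ + 28/5a² - 33/20b² - 3/10b + 6/5
  leading term b³: subtract (-3/40)·f_2 from ¾b³ + 28/5a² - 33/20b² - 3/10b + 6/5 → 28/5a² - 3/2b² + 3/200a + 3/10b + 27/5
  leading term a²: no divisor's leading term divides it; move 28/5a² to the remainder.
  leading term b²: no divisor's leading term divides it; move -3/2b² to the remainder.
  leading term a: no divisor's leading term divides it; move 3/200a to the remainder.
  leading term b: no divisor's leading term divides it; move 3/10b to the remainder.
  leading term 1: no divisor's leading term divides it; move 27/5 to the remainder.
  remainder 1/50a³ + 28/5a² - 3/2b² + 3/200a + 3/10b + 27/5 ≠ 0; add h_3 = 1/50a³ + 28/5a² - 3/2b² + 3/200a + 3/10b + 27/5 to the basis.

The other S-polynomials (S(f_1,h_3), S(f_2,h_3)) all reduce to 0 modulo the current basis, so we have a Gröbner basis.
Inter-reduce: drop elements whose leading term is divisible by another's, tail-reduce, and make monic.
Reduced Gröbner basis: {a³ + 280a² - 75b² + ¾a + 15b + 270, a²b + ¾b - 3/2, b³ - ⅕b² - 1/50a - ⅘b - 28/5}.
Label its elements g_1 = a³ + 280a² - 75b² + ¾a + 15b + 270, g_2 = a²b + ¾b - 3/2, g_3 = b³ - ⅕b² - 1/50a - ⅘b - 28/5.

Reduce p = 11a - 7b modulo G:
  leading term a: no divisor's leading term divides it; move 11a to the remainder.
  leading term b: no divisor's leading term divides it; move -7b to the remainder.
  normal form = 11a - 7b.
The normal form is nonzero, so p ∉ I. Since p minus its normal form lies in I, I + (p) = I + (r) where r = 11a - 7b; decide whether this ideal is the whole ring.
Run Buchberger on G together with r (pairs among the g_i already reduce to 0 since G is a Gröbner basis):
g_1 = a³ + 280a² - 75b² + ¾a + 15b + 270, LT = a³.
g_2 = a²b + ¾b - 3/2, LT = a²b.
g_3 = b³ - ⅕b² - 1/50a - ⅘b - 28/5, LT = b³.
r = 11a - 7b, LT = a.

S(g_1,r): lcm = a³. S = 7/11a²b + 280a² - 75b² + ¾a + 15b + 270.
  leading term a²b: subtract (7/11)·g_2 from 7/11a²b + 280a² - 75b² + ¾a + 15b + 270 → 280a² - 75b² + ¾a + 639/44b + 5961/22
  leading term a²: subtract (280/11a)·r from 280a² - 75b² + ¾a + 639/44b + 5961/22 → 1960/11ab - 75b² + ¾a + 639/44b + 5961/22
  leading term ab: subtract (1960/121b)·r from 1960/11ab - 75b² + ¾a + 639/44b + 5961/22 → 4645/121b² + ¾a + 639/44b + 5961/22
  leading term b²: no divisor's leading term divides it; move 4645/121b² to the remainder.
  leading term a: subtract (3/44)·r from ¾a + 639/44b + 5961/22 → 15b + 5961/22
  leading term b: no divisor's leading term divides it; move 15b to the remainder.
  leading term 1: no divisor's leading term divides it; move 5961/22 to the remainder.
  remainder 4645/121b² + 15b + 5961/22 ≠ 0; add m_5 = 4645/121b² + 15b + 5961/22 to the basis.

S(g_2,r): lcm = a²b. S = 7/11ab² + ¾b - 3/2.
  leading term ab²: subtract (7/121b²)·r from 7/11ab² + ¾b - 3/2 → 49/121b³ + ¾b - 3/2
  leading term b³: subtract (49/121)·g_3 from 49/121b³ + ¾b - 3/2 → 49/605b² + 49/6050a + 2599/2420b + 929/1210
  leading term b²: subtract (49/23225)·m_5 from 49/605b² + 49/6050a + 2599/2420b + 929/1210 → 49/6050a + 2343323/2248180b + 551113/2810225
  leading term a: subtract (49/66550)·r from 49/6050a + 2343323/2248180b + 551113/2810225 → 129520059/123649900b + 551113/2810225
  leading term b: no divisor's leading term divides it; move 129520059/123649900b to the remainder.
  leading term 1: no divisor's leading term divides it; move 551113/2810225 to the remainder.
  remainder 129520059/123649900b + 551113/2810225 ≠ 0; add m_6 = 129520059/123649900b + 551113/2810225 to the basis.

S(g_2,m_5): lcm = a²b². S = -363/929a²b - 65571/9290a² + ¾b² - 3/2b.
  leading term a²b: subtract (-363/929)·g_2 from -363/929a²b - 65571/9290a² + ¾b² - 3/2b → -65571/9290a² + ¾b² - 4485/3716b - 1089/1858
  leading term a²: subtract (-5961/9290a)·r from -65571/9290a² + ¾b² - 4485/3716b - 1089/1858 → -41727/9290ab + ¾b² - 4485/3716b - 1089/1858
  leading term ab: subtract (-41727/102190b)·r from -41727/9290ab + ¾b² - 4485/3716b - 1089/1858 → -430893/204380b² - 4485/3716b - 1089/1858
  leading term b²: subtract (-4739823/86304100)·m_5 from -430893/204380b² - 4485/3716b - 1089/1858 → -1653339/4315205b + 2467385073/172608200
  leading term b: subtract (-14670628060/40108044937)·m_6 from -1653339/4315205b + 2467385073/172608200 → 115242027655321/8021608987400
  leading term 1: no divisor's leading term divides it; move 115242027655321/8021608987400 to the remainder.
  remainder 115242027655321/8021608987400 ≠ 0; add m_7 = 115242027655321/8021608987400 to the basis.

The other S-polynomials (S(g_1,g_2), S(g_1,g_3), S(g_2,g_3), S(g_3,r), S(g_1,m_5), S(g_3,m_5), S(r,m_5), S(g_1,m_6), S(g_2,m_6), S(g_3,m_6), S(r,m_6), S(m_5,m_6), S(g_1,m_7), S(g_2,m_7), S(g_3,m_7), S(r,m_7), S(m_5,m_7), S(m_6,m_7)) all reduce to 0 modulo the current basis, so we have a Gröbner basis.
Inter-reduce: drop elements whose leading term is divisible by another's, tail-reduce, and make monic.
Reduced Gröbner basis: {1}.
The reduced Gröbner basis of I + (p) is {1}: the ideal is the whole ring, so the enlarged system has no common solution — adjoining p is inconsistent.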